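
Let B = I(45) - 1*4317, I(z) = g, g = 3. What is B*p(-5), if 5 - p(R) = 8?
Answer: 12942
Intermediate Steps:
I(z) = 3
p(R) = -3 (p(R) = 5 - 1*8 = 5 - 8 = -3)
B = -4314 (B = 3 - 1*4317 = 3 - 4317 = -4314)
B*p(-5) = -4314*(-3) = 12942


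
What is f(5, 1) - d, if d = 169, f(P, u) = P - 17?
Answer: -181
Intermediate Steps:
f(P, u) = -17 + P
f(5, 1) - d = (-17 + 5) - 1*169 = -12 - 169 = -181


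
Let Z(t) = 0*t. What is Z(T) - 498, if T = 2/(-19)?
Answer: -498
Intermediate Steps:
T = -2/19 (T = 2*(-1/19) = -2/19 ≈ -0.10526)
Z(t) = 0
Z(T) - 498 = 0 - 498 = -498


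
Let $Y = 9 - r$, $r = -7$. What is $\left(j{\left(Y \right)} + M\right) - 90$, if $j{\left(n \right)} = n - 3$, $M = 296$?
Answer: $219$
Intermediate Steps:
$Y = 16$ ($Y = 9 - -7 = 9 + 7 = 16$)
$j{\left(n \right)} = -3 + n$
$\left(j{\left(Y \right)} + M\right) - 90 = \left(\left(-3 + 16\right) + 296\right) - 90 = \left(13 + 296\right) - 90 = 309 - 90 = 219$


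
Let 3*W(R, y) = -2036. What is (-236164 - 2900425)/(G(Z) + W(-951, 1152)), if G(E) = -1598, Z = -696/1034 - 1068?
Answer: 9409767/6830 ≈ 1377.7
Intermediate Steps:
W(R, y) = -2036/3 (W(R, y) = (⅓)*(-2036) = -2036/3)
Z = -552504/517 (Z = -696*1/1034 - 1068 = -348/517 - 1068 = -552504/517 ≈ -1068.7)
(-236164 - 2900425)/(G(Z) + W(-951, 1152)) = (-236164 - 2900425)/(-1598 - 2036/3) = -3136589/(-6830/3) = -3136589*(-3/6830) = 9409767/6830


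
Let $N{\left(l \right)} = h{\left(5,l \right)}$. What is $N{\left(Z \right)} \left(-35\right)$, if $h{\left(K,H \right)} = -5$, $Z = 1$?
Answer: $175$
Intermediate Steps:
$N{\left(l \right)} = -5$
$N{\left(Z \right)} \left(-35\right) = \left(-5\right) \left(-35\right) = 175$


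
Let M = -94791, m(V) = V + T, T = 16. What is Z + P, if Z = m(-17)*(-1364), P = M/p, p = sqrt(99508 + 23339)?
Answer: 1364 - 31597*sqrt(122847)/40949 ≈ 1093.6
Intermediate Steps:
m(V) = 16 + V (m(V) = V + 16 = 16 + V)
p = sqrt(122847) ≈ 350.50
P = -31597*sqrt(122847)/40949 (P = -94791*sqrt(122847)/122847 = -31597*sqrt(122847)/40949 ≈ -270.45)
Z = 1364 (Z = (16 - 17)*(-1364) = -1*(-1364) = 1364)
Z + P = 1364 - 31597*sqrt(122847)/40949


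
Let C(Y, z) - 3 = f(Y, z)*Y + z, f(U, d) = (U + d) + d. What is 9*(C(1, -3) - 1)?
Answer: -54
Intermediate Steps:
f(U, d) = U + 2*d
C(Y, z) = 3 + z + Y*(Y + 2*z) (C(Y, z) = 3 + ((Y + 2*z)*Y + z) = 3 + (Y*(Y + 2*z) + z) = 3 + (z + Y*(Y + 2*z)) = 3 + z + Y*(Y + 2*z))
9*(C(1, -3) - 1) = 9*((3 - 3 + 1*(1 + 2*(-3))) - 1) = 9*((3 - 3 + 1*(1 - 6)) - 1) = 9*((3 - 3 + 1*(-5)) - 1) = 9*((3 - 3 - 5) - 1) = 9*(-5 - 1) = 9*(-6) = -54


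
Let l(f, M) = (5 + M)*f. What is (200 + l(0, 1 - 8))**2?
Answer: 40000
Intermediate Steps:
l(f, M) = f*(5 + M)
(200 + l(0, 1 - 8))**2 = (200 + 0*(5 + (1 - 8)))**2 = (200 + 0*(5 - 7))**2 = (200 + 0*(-2))**2 = (200 + 0)**2 = 200**2 = 40000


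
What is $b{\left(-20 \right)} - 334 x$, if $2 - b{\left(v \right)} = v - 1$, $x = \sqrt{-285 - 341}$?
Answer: $23 - 334 i \sqrt{626} \approx 23.0 - 8356.7 i$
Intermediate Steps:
$x = i \sqrt{626}$ ($x = \sqrt{-626} = i \sqrt{626} \approx 25.02 i$)
$b{\left(v \right)} = 3 - v$ ($b{\left(v \right)} = 2 - \left(v - 1\right) = 2 - \left(-1 + v\right) = 3 - v$)
$b{\left(-20 \right)} - 334 x = \left(3 - -20\right) - 334 i \sqrt{626} = \left(3 + 20\right) - 334 i \sqrt{626} = 23 - 334 i \sqrt{626}$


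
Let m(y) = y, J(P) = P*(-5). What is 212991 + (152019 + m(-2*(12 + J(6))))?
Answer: 365046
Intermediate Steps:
J(P) = -5*P
212991 + (152019 + m(-2*(12 + J(6)))) = 212991 + (152019 - 2*(12 - 5*6)) = 212991 + (152019 - 2*(12 - 30)) = 212991 + (152019 - 2*(-18)) = 212991 + (152019 + 36) = 212991 + 152055 = 365046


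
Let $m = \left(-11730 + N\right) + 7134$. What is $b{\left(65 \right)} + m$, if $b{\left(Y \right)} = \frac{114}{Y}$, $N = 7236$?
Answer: $\frac{171714}{65} \approx 2641.8$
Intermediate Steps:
$m = 2640$ ($m = \left(-11730 + 7236\right) + 7134 = -4494 + 7134 = 2640$)
$b{\left(65 \right)} + m = \frac{114}{65} + 2640 = \frac{171714}{65}$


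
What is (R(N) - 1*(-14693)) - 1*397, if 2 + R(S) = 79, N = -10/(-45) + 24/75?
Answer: 14373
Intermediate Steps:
N = 122/225 (N = -10*(-1/45) + 24*(1/75) = 2/9 + 8/25 = 122/225 ≈ 0.54222)
R(S) = 77 (R(S) = -2 + 79 = 77)
(R(N) - 1*(-14693)) - 1*397 = (77 - 1*(-14693)) - 1*397 = (77 + 14693) - 397 = 14770 - 397 = 14373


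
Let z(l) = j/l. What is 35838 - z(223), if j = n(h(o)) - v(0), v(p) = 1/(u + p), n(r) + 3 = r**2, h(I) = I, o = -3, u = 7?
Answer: 55943077/1561 ≈ 35838.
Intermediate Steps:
n(r) = -3 + r**2
v(p) = 1/(7 + p)
j = 41/7 (j = (-3 + (-3)**2) - 1/(7 + 0) = (-3 + 9) - 1/7 = 6 - 1*1/7 = 6 - 1/7 = 41/7 ≈ 5.8571)
z(l) = 41/(7*l)
35838 - z(223) = 35838 - 41/(7*223) = 35838 - 1*41/1561 = 35838 - 41/1561 = 55943077/1561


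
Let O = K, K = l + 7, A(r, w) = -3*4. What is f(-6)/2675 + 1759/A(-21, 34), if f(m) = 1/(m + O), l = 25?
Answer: -61169219/417300 ≈ -146.58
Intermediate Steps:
A(r, w) = -12
K = 32 (K = 25 + 7 = 32)
O = 32
f(m) = 1/(32 + m) (f(m) = 1/(m + 32) = 1/(32 + m))
f(-6)/2675 + 1759/A(-21, 34) = 1/((32 - 6)*2675) + 1759/(-12) = (1/2675)/26 + 1759*(-1/12) = (1/26)*(1/2675) - 1759/12 = 1/69550 - 1759/12 = -61169219/417300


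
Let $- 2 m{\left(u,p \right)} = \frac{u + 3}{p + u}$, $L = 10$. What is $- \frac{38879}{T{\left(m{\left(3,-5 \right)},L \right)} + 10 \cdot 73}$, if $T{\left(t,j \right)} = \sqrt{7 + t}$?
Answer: $- \frac{56763340}{1065783} + \frac{38879 \sqrt{34}}{1065783} \approx -53.047$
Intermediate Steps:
$m{\left(u,p \right)} = - \frac{3 + u}{2 \left(p + u\right)}$ ($m{\left(u,p \right)} = - \frac{\left(u + 3\right) \frac{1}{p + u}}{2} = - \frac{\left(3 + u\right) \frac{1}{p + u}}{2} = - \frac{\frac{1}{p + u} \left(3 + u\right)}{2} = - \frac{3 + u}{2 \left(p + u\right)}$)
$- \frac{38879}{T{\left(m{\left(3,-5 \right)},L \right)} + 10 \cdot 73} = - \frac{38879}{\sqrt{7 + \frac{-3 - 3}{2 \left(-5 + 3\right)}} + 10 \cdot 73} = - \frac{38879}{\sqrt{7 + \frac{-3 - 3}{2 \left(-2\right)}} + 730} = - \frac{38879}{\sqrt{7 + \frac{1}{2} \left(- \frac{1}{2}\right) \left(-6\right)} + 730} = - \frac{38879}{\sqrt{7 + \frac{3}{2}} + 730} = - \frac{38879}{\sqrt{\frac{17}{2}} + 730} = - \frac{38879}{\frac{\sqrt{34}}{2} + 730} = - \frac{38879}{730 + \frac{\sqrt{34}}{2}}$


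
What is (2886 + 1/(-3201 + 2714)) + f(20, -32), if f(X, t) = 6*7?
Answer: 1425935/487 ≈ 2928.0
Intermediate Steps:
f(X, t) = 42
(2886 + 1/(-3201 + 2714)) + f(20, -32) = (2886 + 1/(-3201 + 2714)) + 42 = (2886 + 1/(-487)) + 42 = (2886 - 1/487) + 42 = 1405481/487 + 42 = 1425935/487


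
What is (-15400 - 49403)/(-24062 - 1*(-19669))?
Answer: 64803/4393 ≈ 14.751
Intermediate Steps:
(-15400 - 49403)/(-24062 - 1*(-19669)) = -64803/(-24062 + 19669) = -64803/(-4393) = -64803*(-1/4393) = 64803/4393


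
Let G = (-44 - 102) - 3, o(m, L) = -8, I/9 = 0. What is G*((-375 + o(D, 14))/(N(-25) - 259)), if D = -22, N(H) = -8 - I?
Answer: -57067/267 ≈ -213.73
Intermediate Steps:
I = 0 (I = 9*0 = 0)
N(H) = -8 (N(H) = -8 - 1*0 = -8 + 0 = -8)
G = -149 (G = -146 - 3 = -149)
G*((-375 + o(D, 14))/(N(-25) - 259)) = -149*(-375 - 8)/(-8 - 259) = -(-57067)/(-267) = -(-57067)*(-1)/267 = -149*383/267 = -57067/267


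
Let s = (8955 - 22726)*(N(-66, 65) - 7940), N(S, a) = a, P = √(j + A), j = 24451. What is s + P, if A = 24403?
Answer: 108446625 + √48854 ≈ 1.0845e+8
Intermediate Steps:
P = √48854 (P = √(24451 + 24403) = √48854 ≈ 221.03)
s = 108446625 (s = (8955 - 22726)*(65 - 7940) = -13771*(-7875) = 108446625)
s + P = 108446625 + √48854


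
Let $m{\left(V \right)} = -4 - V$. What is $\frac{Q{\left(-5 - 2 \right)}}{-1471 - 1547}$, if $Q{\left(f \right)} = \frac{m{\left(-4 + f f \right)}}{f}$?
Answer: $- \frac{7}{3018} \approx -0.0023194$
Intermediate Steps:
$Q{\left(f \right)} = - f$ ($Q{\left(f \right)} = \frac{-4 - \left(-4 + f f\right)}{f} = \frac{-4 - \left(-4 + f^{2}\right)}{f} = \frac{\left(-1\right) f^{2}}{f} = - f$)
$\frac{Q{\left(-5 - 2 \right)}}{-1471 - 1547} = \frac{\left(-1\right) \left(-5 - 2\right)}{-1471 - 1547} = \frac{\left(-1\right) \left(-5 - 2\right)}{-3018} = - \frac{\left(-1\right) \left(-7\right)}{3018} = \left(- \frac{1}{3018}\right) 7 = - \frac{7}{3018}$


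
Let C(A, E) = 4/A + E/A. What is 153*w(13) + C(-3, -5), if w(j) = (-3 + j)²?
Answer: 45901/3 ≈ 15300.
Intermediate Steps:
153*w(13) + C(-3, -5) = 153*(-3 + 13)² + (4 - 5)/(-3) = 153*10² - ⅓*(-1) = 153*100 + ⅓ = 15300 + ⅓ = 45901/3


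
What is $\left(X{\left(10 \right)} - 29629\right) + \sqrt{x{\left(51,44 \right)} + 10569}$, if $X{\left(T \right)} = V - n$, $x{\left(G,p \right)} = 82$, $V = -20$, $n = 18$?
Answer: $-29667 + \sqrt{10651} \approx -29564.0$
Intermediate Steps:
$X{\left(T \right)} = -38$ ($X{\left(T \right)} = -20 - 18 = -38$)
$\left(X{\left(10 \right)} - 29629\right) + \sqrt{x{\left(51,44 \right)} + 10569} = \left(-38 - 29629\right) + \sqrt{82 + 10569} = -29667 + \sqrt{10651}$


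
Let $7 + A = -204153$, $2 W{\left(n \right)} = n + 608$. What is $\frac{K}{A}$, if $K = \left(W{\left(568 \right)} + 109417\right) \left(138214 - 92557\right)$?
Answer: $- \frac{1004499657}{40832} \approx -24601.0$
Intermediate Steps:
$W{\left(n \right)} = 304 + \frac{n}{2}$ ($W{\left(n \right)} = \frac{n + 608}{2} = \frac{608 + n}{2} = 304 + \frac{n}{2}$)
$K = 5022498285$ ($K = \left(\left(304 + \frac{1}{2} \cdot 568\right) + 109417\right) \left(138214 - 92557\right) = \left(\left(304 + 284\right) + 109417\right) 45657 = \left(588 + 109417\right) 45657 = 110005 \cdot 45657 = 5022498285$)
$A = -204160$ ($A = -7 - 204153 = -204160$)
$\frac{K}{A} = \frac{5022498285}{-204160} = 5022498285 \left(- \frac{1}{204160}\right) = - \frac{1004499657}{40832}$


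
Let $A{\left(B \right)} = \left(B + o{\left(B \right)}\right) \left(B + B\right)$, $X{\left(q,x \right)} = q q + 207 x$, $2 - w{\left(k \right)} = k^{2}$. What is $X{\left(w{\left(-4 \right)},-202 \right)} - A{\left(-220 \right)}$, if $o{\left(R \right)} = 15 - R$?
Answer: $-35018$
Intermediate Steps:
$w{\left(k \right)} = 2 - k^{2}$
$X{\left(q,x \right)} = q^{2} + 207 x$
$A{\left(B \right)} = 30 B$ ($A{\left(B \right)} = \left(B - \left(-15 + B\right)\right) \left(B + B\right) = 15 \cdot 2 B = 30 B$)
$X{\left(w{\left(-4 \right)},-202 \right)} - A{\left(-220 \right)} = \left(\left(2 - \left(-4\right)^{2}\right)^{2} + 207 \left(-202\right)\right) - 30 \left(-220\right) = \left(\left(2 - 16\right)^{2} - 41814\right) - -6600 = \left(\left(2 - 16\right)^{2} - 41814\right) + 6600 = \left(\left(-14\right)^{2} - 41814\right) + 6600 = \left(196 - 41814\right) + 6600 = -41618 + 6600 = -35018$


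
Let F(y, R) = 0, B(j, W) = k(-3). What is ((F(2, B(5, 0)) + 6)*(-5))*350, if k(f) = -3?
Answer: -10500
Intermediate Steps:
B(j, W) = -3
((F(2, B(5, 0)) + 6)*(-5))*350 = ((0 + 6)*(-5))*350 = (6*(-5))*350 = -30*350 = -10500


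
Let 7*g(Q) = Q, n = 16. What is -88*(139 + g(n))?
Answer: -87032/7 ≈ -12433.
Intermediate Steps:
g(Q) = Q/7
-88*(139 + g(n)) = -88*(139 + (⅐)*16) = -88*(139 + 16/7) = -88*989/7 = -87032/7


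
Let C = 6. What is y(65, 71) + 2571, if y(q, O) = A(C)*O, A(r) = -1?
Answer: 2500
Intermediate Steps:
y(q, O) = -O
y(65, 71) + 2571 = -1*71 + 2571 = -71 + 2571 = 2500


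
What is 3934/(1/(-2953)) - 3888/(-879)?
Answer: -3403809590/293 ≈ -1.1617e+7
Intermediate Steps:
3934/(1/(-2953)) - 3888/(-879) = 3934/(-1/2953) - 3888*(-1/879) = 3934*(-2953) + 1296/293 = -11617102 + 1296/293 = -3403809590/293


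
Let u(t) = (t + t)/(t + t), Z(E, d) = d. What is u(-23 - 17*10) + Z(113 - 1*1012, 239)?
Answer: 240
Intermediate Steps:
u(t) = 1 (u(t) = (2*t)/((2*t)) = (2*t)*(1/(2*t)) = 1)
u(-23 - 17*10) + Z(113 - 1*1012, 239) = 1 + 239 = 240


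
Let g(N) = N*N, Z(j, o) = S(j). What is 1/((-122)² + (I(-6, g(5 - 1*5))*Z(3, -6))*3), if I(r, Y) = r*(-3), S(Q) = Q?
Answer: 1/15046 ≈ 6.6463e-5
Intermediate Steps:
Z(j, o) = j
g(N) = N²
I(r, Y) = -3*r
1/((-122)² + (I(-6, g(5 - 1*5))*Z(3, -6))*3) = 1/((-122)² + (-3*(-6)*3)*3) = 1/(14884 + (18*3)*3) = 1/(14884 + 54*3) = 1/(14884 + 162) = 1/15046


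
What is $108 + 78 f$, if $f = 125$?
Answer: $9858$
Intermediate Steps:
$108 + 78 f = 108 + 78 \cdot 125 = 108 + 9750 = 9858$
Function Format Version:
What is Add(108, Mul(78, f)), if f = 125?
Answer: 9858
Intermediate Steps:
Add(108, Mul(78, f)) = Add(108, Mul(78, 125)) = Add(108, 9750) = 9858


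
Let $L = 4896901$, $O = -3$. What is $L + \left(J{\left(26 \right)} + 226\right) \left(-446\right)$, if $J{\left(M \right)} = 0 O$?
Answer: $4796105$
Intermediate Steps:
$J{\left(M \right)} = 0$ ($J{\left(M \right)} = 0 \left(-3\right) = 0$)
$L + \left(J{\left(26 \right)} + 226\right) \left(-446\right) = 4896901 + \left(0 + 226\right) \left(-446\right) = 4896901 + 226 \left(-446\right) = 4896901 - 100796 = 4796105$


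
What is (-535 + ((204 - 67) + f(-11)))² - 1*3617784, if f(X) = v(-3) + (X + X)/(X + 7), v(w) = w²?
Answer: -13882847/4 ≈ -3.4707e+6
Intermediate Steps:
f(X) = 9 + 2*X/(7 + X) (f(X) = (-3)² + (X + X)/(X + 7) = 9 + (2*X)/(7 + X) = 9 + 2*X/(7 + X))
(-535 + ((204 - 67) + f(-11)))² - 1*3617784 = (-535 + ((204 - 67) + (63 + 11*(-11))/(7 - 11)))² - 1*3617784 = (-535 + (137 + (63 - 121)/(-4)))² - 3617784 = (-535 + (137 - ¼*(-58)))² - 3617784 = (-535 + (137 + 29/2))² - 3617784 = (-535 + 303/2)² - 3617784 = (-767/2)² - 3617784 = 588289/4 - 3617784 = -13882847/4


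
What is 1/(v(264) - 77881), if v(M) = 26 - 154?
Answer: -1/78009 ≈ -1.2819e-5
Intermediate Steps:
v(M) = -128
1/(v(264) - 77881) = 1/(-128 - 77881) = 1/(-78009) = -1/78009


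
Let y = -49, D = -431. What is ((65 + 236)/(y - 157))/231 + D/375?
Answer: -982021/849750 ≈ -1.1557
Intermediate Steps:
((65 + 236)/(y - 157))/231 + D/375 = ((65 + 236)/(-49 - 157))/231 - 431/375 = (301/(-206))*(1/231) - 431*1/375 = (301*(-1/206))*(1/231) - 431/375 = -301/206*1/231 - 431/375 = -43/6798 - 431/375 = -982021/849750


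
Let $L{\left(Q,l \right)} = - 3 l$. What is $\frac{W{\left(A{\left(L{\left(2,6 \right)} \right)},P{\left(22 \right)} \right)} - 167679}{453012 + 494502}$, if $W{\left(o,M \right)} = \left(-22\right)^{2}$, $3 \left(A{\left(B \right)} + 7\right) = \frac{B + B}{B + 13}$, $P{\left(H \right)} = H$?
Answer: $- \frac{167195}{947514} \approx -0.17646$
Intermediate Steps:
$A{\left(B \right)} = -7 + \frac{2 B}{3 \left(13 + B\right)}$ ($A{\left(B \right)} = -7 + \frac{\left(B + B\right) \frac{1}{B + 13}}{3} = -7 + \frac{2 B \frac{1}{13 + B}}{3} = -7 + \frac{2 B}{3 \left(13 + B\right)}$)
$W{\left(o,M \right)} = 484$
$\frac{W{\left(A{\left(L{\left(2,6 \right)} \right)},P{\left(22 \right)} \right)} - 167679}{453012 + 494502} = \frac{484 - 167679}{453012 + 494502} = - \frac{167195}{947514}$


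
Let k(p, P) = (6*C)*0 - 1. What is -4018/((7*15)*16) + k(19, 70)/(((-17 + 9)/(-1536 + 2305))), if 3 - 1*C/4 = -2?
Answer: 1406/15 ≈ 93.733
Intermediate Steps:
C = 20 (C = 12 - 4*(-2) = 12 + 8 = 20)
k(p, P) = -1 (k(p, P) = (6*20)*0 - 1 = 120*0 - 1 = 0 - 1 = -1)
-4018/((7*15)*16) + k(19, 70)/(((-17 + 9)/(-1536 + 2305))) = -4018/((7*15)*16) - 1/((-17 + 9)/(-1536 + 2305)) = -4018/(105*16) - 1/((-8/769)) = -4018/1680 - 1/((-8*1/769)) = -4018*1/1680 - 1/(-8/769) = -287/120 - 1*(-769/8) = -287/120 + 769/8 = 1406/15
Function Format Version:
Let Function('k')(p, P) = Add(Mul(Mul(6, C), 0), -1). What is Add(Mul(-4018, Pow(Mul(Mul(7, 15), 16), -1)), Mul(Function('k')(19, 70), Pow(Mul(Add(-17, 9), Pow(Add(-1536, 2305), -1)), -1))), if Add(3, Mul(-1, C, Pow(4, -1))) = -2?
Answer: Rational(1406, 15) ≈ 93.733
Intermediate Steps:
C = 20 (C = Add(12, Mul(-4, -2)) = Add(12, 8) = 20)
Function('k')(p, P) = -1 (Function('k')(p, P) = Add(Mul(Mul(6, 20), 0), -1) = Add(Mul(120, 0), -1) = Add(0, -1) = -1)
Add(Mul(-4018, Pow(Mul(Mul(7, 15), 16), -1)), Mul(Function('k')(19, 70), Pow(Mul(Add(-17, 9), Pow(Add(-1536, 2305), -1)), -1))) = Add(Mul(-4018, Pow(Mul(Mul(7, 15), 16), -1)), Mul(-1, Pow(Mul(Add(-17, 9), Pow(Add(-1536, 2305), -1)), -1))) = Add(Mul(-4018, Pow(Mul(105, 16), -1)), Mul(-1, Pow(Mul(-8, Pow(769, -1)), -1))) = Add(Mul(-4018, Pow(1680, -1)), Mul(-1, Pow(Mul(-8, Rational(1, 769)), -1))) = Add(Mul(-4018, Rational(1, 1680)), Mul(-1, Pow(Rational(-8, 769), -1))) = Add(Rational(-287, 120), Mul(-1, Rational(-769, 8))) = Add(Rational(-287, 120), Rational(769, 8)) = Rational(1406, 15)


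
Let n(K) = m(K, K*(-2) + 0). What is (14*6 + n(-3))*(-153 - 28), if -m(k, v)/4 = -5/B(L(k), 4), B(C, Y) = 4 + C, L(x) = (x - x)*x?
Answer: -16109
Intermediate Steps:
L(x) = 0 (L(x) = 0*x = 0)
m(k, v) = 5 (m(k, v) = -(-20)/(4 + 0) = -(-20)/4 = -4*(-5/4) = 5)
n(K) = 5
(14*6 + n(-3))*(-153 - 28) = (14*6 + 5)*(-153 - 28) = (84 + 5)*(-181) = 89*(-181) = -16109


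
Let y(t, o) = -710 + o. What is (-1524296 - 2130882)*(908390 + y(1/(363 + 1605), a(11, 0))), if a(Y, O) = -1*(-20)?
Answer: -3317805070600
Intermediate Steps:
a(Y, O) = 20
(-1524296 - 2130882)*(908390 + y(1/(363 + 1605), a(11, 0))) = (-1524296 - 2130882)*(908390 + (-710 + 20)) = -3655178*(908390 - 690) = -3655178*907700 = -3317805070600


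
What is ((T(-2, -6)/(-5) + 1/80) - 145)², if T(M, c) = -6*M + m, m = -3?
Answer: 137898049/6400 ≈ 21547.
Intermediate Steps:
T(M, c) = -3 - 6*M (T(M, c) = -6*M - 3 = -3 - 6*M)
((T(-2, -6)/(-5) + 1/80) - 145)² = (((-3 - 6*(-2))/(-5) + 1/80) - 145)² = (((-3 + 12)*(-⅕) + 1*(1/80)) - 145)² = ((9*(-⅕) + 1/80) - 145)² = ((-9/5 + 1/80) - 145)² = (-143/80 - 145)² = (-11743/80)² = 137898049/6400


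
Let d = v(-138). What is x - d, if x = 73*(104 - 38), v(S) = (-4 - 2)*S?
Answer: 3990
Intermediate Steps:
v(S) = -6*S
x = 4818 (x = 73*66 = 4818)
d = 828 (d = -6*(-138) = 828)
x - d = 4818 - 1*828 = 4818 - 828 = 3990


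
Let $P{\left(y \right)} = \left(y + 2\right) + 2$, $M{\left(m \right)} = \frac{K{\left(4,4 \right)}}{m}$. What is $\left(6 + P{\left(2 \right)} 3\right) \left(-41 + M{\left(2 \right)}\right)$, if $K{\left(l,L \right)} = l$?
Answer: $-936$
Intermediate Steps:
$M{\left(m \right)} = \frac{4}{m}$
$P{\left(y \right)} = 4 + y$ ($P{\left(y \right)} = \left(2 + y\right) + 2 = 4 + y$)
$\left(6 + P{\left(2 \right)} 3\right) \left(-41 + M{\left(2 \right)}\right) = \left(6 + \left(4 + 2\right) 3\right) \left(-41 + \frac{4}{2}\right) = \left(6 + 6 \cdot 3\right) \left(-41 + 4 \cdot \frac{1}{2}\right) = \left(6 + 18\right) \left(-41 + 2\right) = 24 \left(-39\right) = -936$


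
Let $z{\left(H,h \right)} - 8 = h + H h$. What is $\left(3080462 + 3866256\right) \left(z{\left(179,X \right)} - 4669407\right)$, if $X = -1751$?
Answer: $-34626464661722$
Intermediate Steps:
$z{\left(H,h \right)} = 8 + h + H h$ ($z{\left(H,h \right)} = 8 + \left(h + H h\right) = 8 + h + H h$)
$\left(3080462 + 3866256\right) \left(z{\left(179,X \right)} - 4669407\right) = \left(3080462 + 3866256\right) \left(\left(8 - 1751 + 179 \left(-1751\right)\right) - 4669407\right) = 6946718 \left(\left(8 - 1751 - 313429\right) - 4669407\right) = 6946718 \left(-315172 - 4669407\right) = 6946718 \left(-4984579\right) = -34626464661722$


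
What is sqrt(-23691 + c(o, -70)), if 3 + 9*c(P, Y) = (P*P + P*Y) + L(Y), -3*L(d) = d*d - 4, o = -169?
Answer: I*sqrt(174463)/3 ≈ 139.23*I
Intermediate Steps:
L(d) = 4/3 - d**2/3 (L(d) = -(d*d - 4)/3 = -(d**2 - 4)/3 = -(-4 + d**2)/3 = 4/3 - d**2/3)
c(P, Y) = -5/27 - Y**2/27 + P**2/9 + P*Y/9 (c(P, Y) = -1/3 + ((P*P + P*Y) + (4/3 - Y**2/3))/9 = -1/3 + ((P**2 + P*Y) + (4/3 - Y**2/3))/9 = -1/3 + (4/3 + P**2 - Y**2/3 + P*Y)/9 = -1/3 + (4/27 - Y**2/27 + P**2/9 + P*Y/9) = -5/27 - Y**2/27 + P**2/9 + P*Y/9)
sqrt(-23691 + c(o, -70)) = sqrt(-23691 + (-5/27 - 1/27*(-70)**2 + (1/9)*(-169)**2 + (1/9)*(-169)*(-70))) = sqrt(-23691 + (-5/27 - 1/27*4900 + (1/9)*28561 + 11830/9)) = sqrt(-23691 + (-5/27 - 4900/27 + 28561/9 + 11830/9)) = sqrt(-23691 + 38756/9) = sqrt(-174463/9) = I*sqrt(174463)/3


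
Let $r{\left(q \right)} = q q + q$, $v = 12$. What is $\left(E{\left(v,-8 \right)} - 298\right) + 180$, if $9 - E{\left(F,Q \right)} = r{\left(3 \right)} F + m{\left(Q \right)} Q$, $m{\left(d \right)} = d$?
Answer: $-317$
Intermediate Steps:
$r{\left(q \right)} = q + q^{2}$ ($r{\left(q \right)} = q^{2} + q = q + q^{2}$)
$E{\left(F,Q \right)} = 9 - Q^{2} - 12 F$ ($E{\left(F,Q \right)} = 9 - \left(3 \left(1 + 3\right) F + Q Q\right) = 9 - \left(3 \cdot 4 F + Q^{2}\right) = 9 - \left(12 F + Q^{2}\right) = 9 - \left(Q^{2} + 12 F\right) = 9 - Q^{2} - 12 F$)
$\left(E{\left(v,-8 \right)} - 298\right) + 180 = \left(\left(9 - \left(-8\right)^{2} - 144\right) - 298\right) + 180 = \left(\left(9 - 64 - 144\right) - 298\right) + 180 = \left(-199 - 298\right) + 180 = -497 + 180 = -317$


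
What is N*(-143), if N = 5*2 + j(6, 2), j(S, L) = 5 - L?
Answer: -1859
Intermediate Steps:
N = 13 (N = 5*2 + (5 - 1*2) = 10 + (5 - 2) = 10 + 3 = 13)
N*(-143) = 13*(-143) = -1859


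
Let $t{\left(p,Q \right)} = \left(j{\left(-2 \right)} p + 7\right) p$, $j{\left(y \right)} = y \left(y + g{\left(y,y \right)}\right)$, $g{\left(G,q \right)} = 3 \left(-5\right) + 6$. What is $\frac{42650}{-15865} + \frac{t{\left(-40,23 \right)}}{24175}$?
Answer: $- \frac{19082318}{15341455} \approx -1.2438$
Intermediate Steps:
$g{\left(G,q \right)} = -9$ ($g{\left(G,q \right)} = -15 + 6 = -9$)
$j{\left(y \right)} = y \left(-9 + y\right)$ ($j{\left(y \right)} = y \left(y - 9\right) = y \left(-9 + y\right)$)
$t{\left(p,Q \right)} = p \left(7 + 22 p\right)$ ($t{\left(p,Q \right)} = \left(- 2 \left(-9 - 2\right) p + 7\right) p = \left(\left(-2\right) \left(-11\right) p + 7\right) p = \left(22 p + 7\right) p = \left(7 + 22 p\right) p = p \left(7 + 22 p\right)$)
$\frac{42650}{-15865} + \frac{t{\left(-40,23 \right)}}{24175} = \frac{42650}{-15865} + \frac{\left(-40\right) \left(7 + 22 \left(-40\right)\right)}{24175} = 42650 \left(- \frac{1}{15865}\right) + - 40 \left(7 - 880\right) \frac{1}{24175} = - \frac{8530}{3173} + \left(-40\right) \left(-873\right) \frac{1}{24175} = - \frac{8530}{3173} + 34920 \cdot \frac{1}{24175} = - \frac{8530}{3173} + \frac{6984}{4835} = - \frac{19082318}{15341455}$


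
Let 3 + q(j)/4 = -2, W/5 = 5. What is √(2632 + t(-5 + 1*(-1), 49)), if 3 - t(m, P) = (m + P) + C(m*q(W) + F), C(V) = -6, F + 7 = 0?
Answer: √2598 ≈ 50.971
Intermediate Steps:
W = 25 (W = 5*5 = 25)
F = -7 (F = -7 + 0 = -7)
q(j) = -20 (q(j) = -12 + 4*(-2) = -12 - 8 = -20)
t(m, P) = 9 - P - m (t(m, P) = 3 - ((m + P) - 6) = 3 - ((P + m) - 6) = 3 - (-6 + P + m) = 3 + (6 - P - m) = 9 - P - m)
√(2632 + t(-5 + 1*(-1), 49)) = √(2632 + (9 - 1*49 - (-5 + 1*(-1)))) = √(2632 + (9 - 49 - (-5 - 1))) = √(2632 + (9 - 49 - 1*(-6))) = √(2632 + (9 - 49 + 6)) = √(2632 - 34) = √2598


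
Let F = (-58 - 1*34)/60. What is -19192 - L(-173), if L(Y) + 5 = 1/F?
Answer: -441286/23 ≈ -19186.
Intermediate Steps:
F = -23/15 (F = (-58 - 34)*(1/60) = -92*1/60 = -23/15 ≈ -1.5333)
L(Y) = -130/23 (L(Y) = -5 + 1/(-23/15) = -5 - 15/23 = -130/23)
-19192 - L(-173) = -19192 - 1*(-130/23) = -19192 + 130/23 = -441286/23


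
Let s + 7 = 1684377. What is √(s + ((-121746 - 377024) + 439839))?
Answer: √1625439 ≈ 1274.9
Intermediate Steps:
s = 1684370 (s = -7 + 1684377 = 1684370)
√(s + ((-121746 - 377024) + 439839)) = √(1684370 + ((-121746 - 377024) + 439839)) = √(1684370 + (-498770 + 439839)) = √(1684370 - 58931) = √1625439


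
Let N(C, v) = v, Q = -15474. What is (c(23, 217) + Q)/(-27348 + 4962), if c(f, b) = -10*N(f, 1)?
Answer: 1106/1599 ≈ 0.69168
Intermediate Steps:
c(f, b) = -10 (c(f, b) = -10*1 = -10)
(c(23, 217) + Q)/(-27348 + 4962) = (-10 - 15474)/(-27348 + 4962) = -15484/(-22386) = -15484*(-1/22386) = 1106/1599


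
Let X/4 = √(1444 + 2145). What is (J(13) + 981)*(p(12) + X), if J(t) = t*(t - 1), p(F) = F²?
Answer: 163728 + 4548*√3589 ≈ 4.3619e+5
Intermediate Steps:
J(t) = t*(-1 + t)
X = 4*√3589 (X = 4*√(1444 + 2145) = 4*√3589 ≈ 239.63)
(J(13) + 981)*(p(12) + X) = (13*(-1 + 13) + 981)*(12² + 4*√3589) = (13*12 + 981)*(144 + 4*√3589) = (156 + 981)*(144 + 4*√3589) = 1137*(144 + 4*√3589) = 163728 + 4548*√3589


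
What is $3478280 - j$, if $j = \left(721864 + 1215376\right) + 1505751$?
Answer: $35289$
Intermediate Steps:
$j = 3442991$ ($j = 1937240 + 1505751 = 3442991$)
$3478280 - j = 3478280 - 3442991 = 35289$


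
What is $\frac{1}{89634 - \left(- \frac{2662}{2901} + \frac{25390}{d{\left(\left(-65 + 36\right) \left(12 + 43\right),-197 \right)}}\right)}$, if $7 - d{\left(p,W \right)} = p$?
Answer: $\frac{774567}{69415973167} \approx 1.1158 \cdot 10^{-5}$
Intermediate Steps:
$d{\left(p,W \right)} = 7 - p$
$\frac{1}{89634 - \left(- \frac{2662}{2901} + \frac{25390}{d{\left(\left(-65 + 36\right) \left(12 + 43\right),-197 \right)}}\right)} = \frac{1}{89634 - \left(- \frac{2662}{2901} + \frac{25390}{7 - \left(-65 + 36\right) \left(12 + 43\right)}\right)} = \frac{1}{89634 - \left(- \frac{2662}{2901} + \frac{25390}{7 - \left(-29\right) 55}\right)} = \frac{1}{89634 + \left(- \frac{25390}{7 - -1595} + \frac{2662}{2901}\right)} = \frac{1}{89634 + \left(- \frac{25390}{7 + 1595} + \frac{2662}{2901}\right)} = \frac{1}{89634 + \left(- \frac{25390}{1602} + \frac{2662}{2901}\right)} = \frac{1}{89634 + \left(\left(-25390\right) \frac{1}{1602} + \frac{2662}{2901}\right)} = \frac{1}{89634 + \left(- \frac{12695}{801} + \frac{2662}{2901}\right)} = \frac{1}{89634 - \frac{11565311}{774567}} = \frac{1}{\frac{69415973167}{774567}} = \frac{774567}{69415973167}$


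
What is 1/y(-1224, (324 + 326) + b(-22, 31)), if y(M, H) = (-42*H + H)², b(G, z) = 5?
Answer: 1/721191025 ≈ 1.3866e-9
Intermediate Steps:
y(M, H) = 1681*H² (y(M, H) = (-41*H)² = 1681*H²)
1/y(-1224, (324 + 326) + b(-22, 31)) = 1/(1681*((324 + 326) + 5)²) = 1/(1681*(650 + 5)²) = 1/(1681*655²) = 1/(1681*429025) = 1/721191025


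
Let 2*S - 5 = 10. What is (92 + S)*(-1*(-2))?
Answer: 199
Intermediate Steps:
S = 15/2 (S = 5/2 + (½)*10 = 5/2 + 5 = 15/2 ≈ 7.5000)
(92 + S)*(-1*(-2)) = (92 + 15/2)*(-1*(-2)) = (199/2)*2 = 199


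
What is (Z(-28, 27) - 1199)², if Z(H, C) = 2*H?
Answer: 1575025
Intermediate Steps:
(Z(-28, 27) - 1199)² = (2*(-28) - 1199)² = (-56 - 1199)² = (-1255)² = 1575025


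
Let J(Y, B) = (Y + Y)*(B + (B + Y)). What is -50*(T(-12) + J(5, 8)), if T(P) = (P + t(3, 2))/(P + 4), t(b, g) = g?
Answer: -21125/2 ≈ -10563.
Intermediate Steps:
J(Y, B) = 2*Y*(Y + 2*B) (J(Y, B) = (2*Y)*(Y + 2*B) = 2*Y*(Y + 2*B))
T(P) = (2 + P)/(4 + P) (T(P) = (P + 2)/(P + 4) = (2 + P)/(4 + P))
-50*(T(-12) + J(5, 8)) = -50*((2 - 12)/(4 - 12) + 2*5*(5 + 2*8)) = -50*(-10/(-8) + 2*5*(5 + 16)) = -50*(-⅛*(-10) + 2*5*21) = -50*(5/4 + 210) = -50*845/4 = -21125/2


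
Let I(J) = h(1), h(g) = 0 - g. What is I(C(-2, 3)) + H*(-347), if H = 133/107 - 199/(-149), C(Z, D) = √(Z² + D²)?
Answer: -14281113/15943 ≈ -895.76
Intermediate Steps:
h(g) = -g
C(Z, D) = √(D² + Z²)
I(J) = -1 (I(J) = -1*1 = -1)
H = 41110/15943 (H = 133*(1/107) - 199*(-1/149) = 133/107 + 199/149 = 41110/15943 ≈ 2.5786)
I(C(-2, 3)) + H*(-347) = -1 + (41110/15943)*(-347) = -1 - 14265170/15943 = -14281113/15943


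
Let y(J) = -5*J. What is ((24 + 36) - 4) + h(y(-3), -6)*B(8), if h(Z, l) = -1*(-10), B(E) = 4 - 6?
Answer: 36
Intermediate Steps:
B(E) = -2
h(Z, l) = 10
((24 + 36) - 4) + h(y(-3), -6)*B(8) = ((24 + 36) - 4) + 10*(-2) = (60 - 4) - 20 = 56 - 20 = 36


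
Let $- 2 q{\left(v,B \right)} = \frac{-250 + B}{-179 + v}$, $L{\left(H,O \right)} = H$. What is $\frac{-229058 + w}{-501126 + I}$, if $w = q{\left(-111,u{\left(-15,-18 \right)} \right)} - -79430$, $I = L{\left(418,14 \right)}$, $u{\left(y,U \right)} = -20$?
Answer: $\frac{8678451}{29041064} \approx 0.29883$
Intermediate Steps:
$q{\left(v,B \right)} = - \frac{-250 + B}{2 \left(-179 + v\right)}$ ($q{\left(v,B \right)} = - \frac{\left(-250 + B\right) \frac{1}{-179 + v}}{2} = - \frac{\frac{1}{-179 + v} \left(-250 + B\right)}{2} = - \frac{-250 + B}{2 \left(-179 + v\right)}$)
$I = 418$
$w = \frac{4606913}{58}$ ($w = \frac{250 - -20}{2 \left(-179 - 111\right)} - -79430 = \frac{250 + 20}{2 \left(-290\right)} + 79430 = \frac{1}{2} \left(- \frac{1}{290}\right) 270 + 79430 = - \frac{27}{58} + 79430 = \frac{4606913}{58} \approx 79430.0$)
$\frac{-229058 + w}{-501126 + I} = \frac{-229058 + \frac{4606913}{58}}{-501126 + 418} = - \frac{8678451}{58 \left(-500708\right)} = \left(- \frac{8678451}{58}\right) \left(- \frac{1}{500708}\right) = \frac{8678451}{29041064}$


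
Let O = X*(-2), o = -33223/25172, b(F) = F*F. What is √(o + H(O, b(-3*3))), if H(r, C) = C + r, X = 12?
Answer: √8820149233/12586 ≈ 7.4619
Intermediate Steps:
b(F) = F²
o = -33223/25172 (o = -33223*1/25172 = -33223/25172 ≈ -1.3198)
O = -24 (O = 12*(-2) = -24)
√(o + H(O, b(-3*3))) = √(-33223/25172 + ((-3*3)² - 24)) = √(-33223/25172 + ((-9)² - 24)) = √(-33223/25172 + (81 - 24)) = √(-33223/25172 + 57) = √(1401581/25172) = √8820149233/12586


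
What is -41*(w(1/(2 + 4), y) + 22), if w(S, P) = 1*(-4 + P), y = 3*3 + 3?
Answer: -1230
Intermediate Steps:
y = 12 (y = 9 + 3 = 12)
w(S, P) = -4 + P
-41*(w(1/(2 + 4), y) + 22) = -41*((-4 + 12) + 22) = -41*(8 + 22) = -41*30 = -1230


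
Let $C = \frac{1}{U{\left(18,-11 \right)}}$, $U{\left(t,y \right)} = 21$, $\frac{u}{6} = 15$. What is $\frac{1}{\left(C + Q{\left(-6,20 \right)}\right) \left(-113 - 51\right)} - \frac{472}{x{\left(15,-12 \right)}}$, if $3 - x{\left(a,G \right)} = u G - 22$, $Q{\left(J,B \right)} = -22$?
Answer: $- \frac{35661883}{83542420} \approx -0.42687$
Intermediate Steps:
$u = 90$ ($u = 6 \cdot 15 = 90$)
$x{\left(a,G \right)} = 25 - 90 G$ ($x{\left(a,G \right)} = 3 - \left(90 G - 22\right) = 3 - \left(-22 + 90 G\right) = 25 - 90 G$)
$C = \frac{1}{21} \approx 0.047619$
$\frac{1}{\left(C + Q{\left(-6,20 \right)}\right) \left(-113 - 51\right)} - \frac{472}{x{\left(15,-12 \right)}} = \frac{1}{\left(\frac{1}{21} - 22\right) \left(-113 - 51\right)} - \frac{472}{25 - -1080} = \frac{1}{\left(- \frac{461}{21}\right) \left(-113 - 51\right)} - \frac{472}{25 + 1080} = - \frac{21}{461 \left(-164\right)} - \frac{472}{1105} = \left(- \frac{21}{461}\right) \left(- \frac{1}{164}\right) - \frac{472}{1105} = \frac{21}{75604} - \frac{472}{1105} = - \frac{35661883}{83542420}$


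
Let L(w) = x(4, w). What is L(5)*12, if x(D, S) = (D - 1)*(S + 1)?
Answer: 216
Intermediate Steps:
x(D, S) = (1 + S)*(-1 + D) (x(D, S) = (-1 + D)*(1 + S) = (1 + S)*(-1 + D))
L(w) = 3 + 3*w (L(w) = -1 + 4 - w + 4*w = 3 + 3*w)
L(5)*12 = (3 + 3*5)*12 = (3 + 15)*12 = 18*12 = 216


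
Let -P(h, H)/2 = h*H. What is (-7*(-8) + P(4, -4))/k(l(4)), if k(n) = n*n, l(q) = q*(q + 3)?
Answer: 11/98 ≈ 0.11224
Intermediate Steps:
P(h, H) = -2*H*h (P(h, H) = -2*h*H = -2*H*h)
l(q) = q*(3 + q)
k(n) = n**2
(-7*(-8) + P(4, -4))/k(l(4)) = (-7*(-8) - 2*(-4)*4)/((4*(3 + 4))**2) = (56 + 32)/((4*7)**2) = 88/(28**2) = 88/784 = 88*(1/784) = 11/98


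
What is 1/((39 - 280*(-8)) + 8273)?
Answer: 1/10552 ≈ 9.4769e-5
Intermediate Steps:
1/((39 - 280*(-8)) + 8273) = 1/((39 - 28*(-80)) + 8273) = 1/((39 + 2240) + 8273) = 1/(2279 + 8273) = 1/10552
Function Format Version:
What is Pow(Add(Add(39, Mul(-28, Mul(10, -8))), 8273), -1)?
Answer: Rational(1, 10552) ≈ 9.4769e-5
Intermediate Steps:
Pow(Add(Add(39, Mul(-28, Mul(10, -8))), 8273), -1) = Pow(Add(Add(39, Mul(-28, -80)), 8273), -1) = Pow(Add(Add(39, 2240), 8273), -1) = Pow(Add(2279, 8273), -1) = Pow(10552, -1) = Rational(1, 10552)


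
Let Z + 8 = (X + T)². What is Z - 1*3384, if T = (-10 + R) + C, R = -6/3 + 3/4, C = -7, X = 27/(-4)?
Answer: -2767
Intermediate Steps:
X = -27/4 (X = 27*(-¼) = -27/4 ≈ -6.7500)
R = -5/4 (R = -6*⅓ + 3*(¼) = -2 + ¾ = -5/4 ≈ -1.2500)
T = -73/4 (T = (-10 - 5/4) - 7 = -45/4 - 7 = -73/4 ≈ -18.250)
Z = 617 (Z = -8 + (-27/4 - 73/4)² = -8 + (-25)² = -8 + 625 = 617)
Z - 1*3384 = 617 - 1*3384 = 617 - 3384 = -2767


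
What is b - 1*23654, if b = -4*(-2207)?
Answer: -14826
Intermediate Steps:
b = 8828
b - 1*23654 = 8828 - 1*23654 = 8828 - 23654 = -14826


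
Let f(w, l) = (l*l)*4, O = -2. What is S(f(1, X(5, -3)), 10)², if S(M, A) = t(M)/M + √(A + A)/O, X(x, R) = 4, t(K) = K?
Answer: (1 - √5)² ≈ 1.5279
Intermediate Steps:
f(w, l) = 4*l² (f(w, l) = l²*4 = 4*l²)
S(M, A) = 1 - √2*√A/2 (S(M, A) = M/M + √(A + A)/(-2) = 1 + √(2*A)*(-½) = 1 + (√2*√A)*(-½) = 1 - √2*√A/2)
S(f(1, X(5, -3)), 10)² = (1 - √2*√10/2)² = (1 - √5)²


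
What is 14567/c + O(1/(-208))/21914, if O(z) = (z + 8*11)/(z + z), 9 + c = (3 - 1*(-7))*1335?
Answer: 394262153/584709348 ≈ 0.67429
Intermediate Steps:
c = 13341 (c = -9 + (3 - 1*(-7))*1335 = -9 + (3 + 7)*1335 = -9 + 10*1335 = -9 + 13350 = 13341)
O(z) = (88 + z)/(2*z) (O(z) = (z + 88)/((2*z)) = (88 + z)*(1/(2*z)) = (88 + z)/(2*z))
14567/c + O(1/(-208))/21914 = 14567/13341 + ((88 + 1/(-208))/(2*(1/(-208))))/21914 = 14567*(1/13341) + ((88 - 1/208)/(2*(-1/208)))*(1/21914) = 14567/13341 + ((½)*(-208)*(18303/208))*(1/21914) = 14567/13341 - 18303/2*1/21914 = 14567/13341 - 18303/43828 = 394262153/584709348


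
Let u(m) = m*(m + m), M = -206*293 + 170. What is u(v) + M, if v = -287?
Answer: 104550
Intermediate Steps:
M = -60188 (M = -60358 + 170 = -60188)
u(m) = 2*m² (u(m) = m*(2*m) = 2*m²)
u(v) + M = 2*(-287)² - 60188 = 2*82369 - 60188 = 164738 - 60188 = 104550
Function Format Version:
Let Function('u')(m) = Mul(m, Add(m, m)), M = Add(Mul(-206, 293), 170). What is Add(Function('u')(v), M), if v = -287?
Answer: 104550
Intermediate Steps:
M = -60188 (M = Add(-60358, 170) = -60188)
Function('u')(m) = Mul(2, Pow(m, 2)) (Function('u')(m) = Mul(m, Mul(2, m)) = Mul(2, Pow(m, 2)))
Add(Function('u')(v), M) = Add(Mul(2, Pow(-287, 2)), -60188) = Add(Mul(2, 82369), -60188) = Add(164738, -60188) = 104550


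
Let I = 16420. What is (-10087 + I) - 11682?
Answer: -5349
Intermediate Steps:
(-10087 + I) - 11682 = (-10087 + 16420) - 11682 = 6333 - 11682 = -5349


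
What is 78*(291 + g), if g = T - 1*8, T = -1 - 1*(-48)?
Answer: 25740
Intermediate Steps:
T = 47 (T = -1 + 48 = 47)
g = 39 (g = 47 - 1*8 = 47 - 8 = 39)
78*(291 + g) = 78*(291 + 39) = 78*330 = 25740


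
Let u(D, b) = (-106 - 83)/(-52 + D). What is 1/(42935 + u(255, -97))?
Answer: 29/1245088 ≈ 2.3292e-5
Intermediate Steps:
u(D, b) = -189/(-52 + D)
1/(42935 + u(255, -97)) = 1/(42935 - 189/(-52 + 255)) = 1/(42935 - 189/203) = 1/(42935 - 189*1/203) = 1/(42935 - 27/29) = 1/(1245088/29) = 29/1245088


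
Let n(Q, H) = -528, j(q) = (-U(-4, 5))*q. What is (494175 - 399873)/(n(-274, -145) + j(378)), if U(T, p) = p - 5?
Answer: -15717/88 ≈ -178.60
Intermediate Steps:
U(T, p) = -5 + p
j(q) = 0 (j(q) = (-(-5 + 5))*q = (-1*0)*q = 0*q = 0)
(494175 - 399873)/(n(-274, -145) + j(378)) = (494175 - 399873)/(-528 + 0) = 94302/(-528) = 94302*(-1/528) = -15717/88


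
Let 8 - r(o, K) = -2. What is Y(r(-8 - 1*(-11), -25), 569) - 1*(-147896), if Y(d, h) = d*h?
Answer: 153586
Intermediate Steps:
r(o, K) = 10 (r(o, K) = 8 - 1*(-2) = 8 + 2 = 10)
Y(r(-8 - 1*(-11), -25), 569) - 1*(-147896) = 10*569 - 1*(-147896) = 5690 + 147896 = 153586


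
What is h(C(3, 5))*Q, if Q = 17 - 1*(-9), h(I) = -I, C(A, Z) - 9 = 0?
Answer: -234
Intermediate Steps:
C(A, Z) = 9 (C(A, Z) = 9 + 0 = 9)
Q = 26 (Q = 17 + 9 = 26)
h(C(3, 5))*Q = -1*9*26 = -9*26 = -234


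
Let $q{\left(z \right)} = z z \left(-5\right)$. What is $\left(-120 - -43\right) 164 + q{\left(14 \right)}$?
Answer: $-13608$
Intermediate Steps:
$q{\left(z \right)} = - 5 z^{2}$ ($q{\left(z \right)} = z^{2} \left(-5\right) = - 5 z^{2}$)
$\left(-120 - -43\right) 164 + q{\left(14 \right)} = \left(-120 - -43\right) 164 - 5 \cdot 14^{2} = \left(-120 + 43\right) 164 - 980 = \left(-77\right) 164 - 980 = -12628 - 980 = -13608$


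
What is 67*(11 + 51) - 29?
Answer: 4125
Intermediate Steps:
67*(11 + 51) - 29 = 67*62 - 29 = 4154 - 29 = 4125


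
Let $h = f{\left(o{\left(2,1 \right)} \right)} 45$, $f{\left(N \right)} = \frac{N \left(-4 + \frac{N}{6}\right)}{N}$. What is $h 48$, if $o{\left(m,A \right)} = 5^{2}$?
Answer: $360$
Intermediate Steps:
$o{\left(m,A \right)} = 25$
$f{\left(N \right)} = -4 + \frac{N}{6}$ ($f{\left(N \right)} = \frac{N \left(-4 + N \frac{1}{6}\right)}{N} = \frac{N \left(-4 + \frac{N}{6}\right)}{N} = -4 + \frac{N}{6}$)
$h = \frac{15}{2}$ ($h = \left(-4 + \frac{1}{6} \cdot 25\right) 45 = \left(-4 + \frac{25}{6}\right) 45 = \frac{1}{6} \cdot 45 = \frac{15}{2} \approx 7.5$)
$h 48 = \frac{15}{2} \cdot 48 = 360$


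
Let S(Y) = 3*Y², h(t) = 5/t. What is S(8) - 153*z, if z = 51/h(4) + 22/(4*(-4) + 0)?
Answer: -233601/40 ≈ -5840.0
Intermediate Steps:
z = 1577/40 (z = 51/((5/4)) + 22/(4*(-4) + 0) = 51/((5*(¼))) + 22/(-16 + 0) = 51/(5/4) + 22/(-16) = 51*(⅘) + 22*(-1/16) = 204/5 - 11/8 = 1577/40 ≈ 39.425)
S(8) - 153*z = 3*8² - 153*1577/40 = 3*64 - 241281/40 = 192 - 241281/40 = -233601/40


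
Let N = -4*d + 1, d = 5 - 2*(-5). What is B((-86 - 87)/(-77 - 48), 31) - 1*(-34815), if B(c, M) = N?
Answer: 34756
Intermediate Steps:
d = 15 (d = 5 + 10 = 15)
N = -59 (N = -4*15 + 1 = -60 + 1 = -59)
B(c, M) = -59
B((-86 - 87)/(-77 - 48), 31) - 1*(-34815) = -59 - 1*(-34815) = -59 + 34815 = 34756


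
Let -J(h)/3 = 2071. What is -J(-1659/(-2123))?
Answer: 6213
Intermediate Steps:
J(h) = -6213 (J(h) = -3*2071 = -6213)
-J(-1659/(-2123)) = -1*(-6213) = 6213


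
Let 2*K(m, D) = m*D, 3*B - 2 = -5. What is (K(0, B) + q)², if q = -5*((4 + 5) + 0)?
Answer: 2025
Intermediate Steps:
B = -1 (B = ⅔ + (⅓)*(-5) = ⅔ - 5/3 = -1)
K(m, D) = D*m/2 (K(m, D) = (m*D)/2 = (D*m)/2 = D*m/2)
q = -45 (q = -5*(9 + 0) = -5*9 = -45)
(K(0, B) + q)² = ((½)*(-1)*0 - 45)² = (0 - 45)² = (-45)² = 2025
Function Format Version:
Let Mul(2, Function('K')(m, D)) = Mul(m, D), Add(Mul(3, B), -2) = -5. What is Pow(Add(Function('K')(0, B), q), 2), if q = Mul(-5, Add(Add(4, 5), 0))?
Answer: 2025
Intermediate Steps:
B = -1 (B = Add(Rational(2, 3), Mul(Rational(1, 3), -5)) = Add(Rational(2, 3), Rational(-5, 3)) = -1)
Function('K')(m, D) = Mul(Rational(1, 2), D, m) (Function('K')(m, D) = Mul(Rational(1, 2), Mul(m, D)) = Mul(Rational(1, 2), Mul(D, m)) = Mul(Rational(1, 2), D, m))
q = -45 (q = Mul(-5, Add(9, 0)) = Mul(-5, 9) = -45)
Pow(Add(Function('K')(0, B), q), 2) = Pow(Add(Mul(Rational(1, 2), -1, 0), -45), 2) = Pow(Add(0, -45), 2) = Pow(-45, 2) = 2025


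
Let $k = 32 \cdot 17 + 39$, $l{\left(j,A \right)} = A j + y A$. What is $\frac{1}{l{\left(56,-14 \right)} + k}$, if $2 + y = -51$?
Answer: $\frac{1}{541} \approx 0.0018484$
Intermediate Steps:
$y = -53$ ($y = -2 - 51 = -53$)
$l{\left(j,A \right)} = - 53 A + A j$ ($l{\left(j,A \right)} = A j - 53 A = - 53 A + A j$)
$k = 583$ ($k = 544 + 39 = 583$)
$\frac{1}{l{\left(56,-14 \right)} + k} = \frac{1}{- 14 \left(-53 + 56\right) + 583} = \frac{1}{\left(-14\right) 3 + 583} = \frac{1}{-42 + 583} = \frac{1}{541}$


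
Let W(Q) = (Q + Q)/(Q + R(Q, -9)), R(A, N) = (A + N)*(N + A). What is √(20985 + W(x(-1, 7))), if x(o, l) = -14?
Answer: √5565732205/515 ≈ 144.86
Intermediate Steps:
R(A, N) = (A + N)² (R(A, N) = (A + N)*(A + N) = (A + N)²)
W(Q) = 2*Q/(Q + (-9 + Q)²) (W(Q) = (Q + Q)/(Q + (Q - 9)²) = (2*Q)/(Q + (-9 + Q)²) = 2*Q/(Q + (-9 + Q)²))
√(20985 + W(x(-1, 7))) = √(20985 + 2*(-14)/(-14 + (-9 - 14)²)) = √(20985 + 2*(-14)/(-14 + (-23)²)) = √(20985 + 2*(-14)/(-14 + 529)) = √(20985 + 2*(-14)/515) = √(20985 + 2*(-14)*(1/515)) = √(20985 - 28/515) = √(10807247/515) = √5565732205/515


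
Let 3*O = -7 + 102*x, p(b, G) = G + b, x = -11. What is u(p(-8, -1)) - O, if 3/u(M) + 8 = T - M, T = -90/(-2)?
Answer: 51943/138 ≈ 376.40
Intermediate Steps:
T = 45 (T = -90*(-1/2) = 45)
O = -1129/3 (O = (-7 + 102*(-11))/3 = (-7 - 1122)/3 = (1/3)*(-1129) = -1129/3 ≈ -376.33)
u(M) = 3/(37 - M) (u(M) = 3/(-8 + (45 - M)) = 3/(37 - M))
u(p(-8, -1)) - O = -3/(-37 + (-1 - 8)) - 1*(-1129/3) = -3/(-37 - 9) + 1129/3 = -3/(-46) + 1129/3 = -3*(-1/46) + 1129/3 = 3/46 + 1129/3 = 51943/138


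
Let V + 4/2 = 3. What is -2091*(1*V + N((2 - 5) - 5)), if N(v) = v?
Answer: 14637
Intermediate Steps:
V = 1 (V = -2 + 3 = 1)
-2091*(1*V + N((2 - 5) - 5)) = -2091*(1*1 + ((2 - 5) - 5)) = -2091*(1 + (-3 - 5)) = -2091*(1 - 8) = -2091*(-7) = 14637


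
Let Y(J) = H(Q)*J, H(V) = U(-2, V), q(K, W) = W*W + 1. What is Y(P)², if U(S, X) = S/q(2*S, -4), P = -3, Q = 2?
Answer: 36/289 ≈ 0.12457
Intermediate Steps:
q(K, W) = 1 + W² (q(K, W) = W² + 1 = 1 + W²)
U(S, X) = S/17 (U(S, X) = S/(1 + (-4)²) = S/(1 + 16) = S/17)
H(V) = -2/17 (H(V) = (1/17)*(-2) = -2/17)
Y(J) = -2*J/17
Y(P)² = (-2/17*(-3))² = (6/17)² = 36/289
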